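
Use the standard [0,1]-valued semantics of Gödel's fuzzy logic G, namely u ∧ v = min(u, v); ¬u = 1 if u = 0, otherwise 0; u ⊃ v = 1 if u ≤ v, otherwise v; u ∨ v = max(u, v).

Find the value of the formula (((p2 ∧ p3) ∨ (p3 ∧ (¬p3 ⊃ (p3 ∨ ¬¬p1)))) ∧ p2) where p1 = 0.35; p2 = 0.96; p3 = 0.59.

(p2 ∧ p3) = min(0.96, 0.59) = 0.59
¬p3: Gödel ¬ of 0.59 = 0 (operand ≠ 0)
¬p1: Gödel ¬ of 0.35 = 0 (operand ≠ 0)
¬¬p1: Gödel ¬ of 0 = 1 (operand is 0)
(p3 ∨ ¬¬p1) = max(0.59, 1) = 1
(¬p3 ⊃ (p3 ∨ ¬¬p1)): 0 ≤ 1, so result = 1
(p3 ∧ (¬p3 ⊃ (p3 ∨ ¬¬p1))) = min(0.59, 1) = 0.59
((p2 ∧ p3) ∨ (p3 ∧ (¬p3 ⊃ (p3 ∨ ¬¬p1)))) = max(0.59, 0.59) = 0.59
(((p2 ∧ p3) ∨ (p3 ∧ (¬p3 ⊃ (p3 ∨ ¬¬p1)))) ∧ p2) = min(0.59, 0.96) = 0.59

0.59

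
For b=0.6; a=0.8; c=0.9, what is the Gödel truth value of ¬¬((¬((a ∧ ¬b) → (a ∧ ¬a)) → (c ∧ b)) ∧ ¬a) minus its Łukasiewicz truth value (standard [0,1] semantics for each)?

-0.20

Gödel evaluation:
  ¬b: Gödel ¬ of 0.6 = 0 (operand ≠ 0)
  (a ∧ ¬b) = min(0.8, 0) = 0
  ¬a: Gödel ¬ of 0.8 = 0 (operand ≠ 0)
  (a ∧ ¬a) = min(0.8, 0) = 0
  ((a ∧ ¬b) → (a ∧ ¬a)): 0 ≤ 0, so result = 1
  ¬((a ∧ ¬b) → (a ∧ ¬a)): Gödel ¬ of 1 = 0 (operand ≠ 0)
  (c ∧ b) = min(0.9, 0.6) = 0.6
  (¬((a ∧ ¬b) → (a ∧ ¬a)) → (c ∧ b)): 0 ≤ 0.6, so result = 1
  ¬a: Gödel ¬ of 0.8 = 0 (operand ≠ 0)
  ((¬((a ∧ ¬b) → (a ∧ ¬a)) → (c ∧ b)) ∧ ¬a) = min(1, 0) = 0
  ¬((¬((a ∧ ¬b) → (a ∧ ¬a)) → (c ∧ b)) ∧ ¬a): Gödel ¬ of 0 = 1 (operand is 0)
  ¬¬((¬((a ∧ ¬b) → (a ∧ ¬a)) → (c ∧ b)) ∧ ¬a): Gödel ¬ of 1 = 0 (operand ≠ 0)
  Gödel value = 0
Łukasiewicz evaluation:
  ¬b: Łukasiewicz ¬ gives 1 − 0.6 = 0.4
  (a ∧ ¬b) = min(0.8, 0.4) = 0.4
  ¬a: Łukasiewicz ¬ gives 1 − 0.8 = 0.2
  (a ∧ ¬a) = min(0.8, 0.2) = 0.2
  ((a ∧ ¬b) → (a ∧ ¬a)): min(1, 1 − 0.4 + 0.2) = 0.8
  ¬((a ∧ ¬b) → (a ∧ ¬a)): Łukasiewicz ¬ gives 1 − 0.8 = 0.2
  (c ∧ b) = min(0.9, 0.6) = 0.6
  (¬((a ∧ ¬b) → (a ∧ ¬a)) → (c ∧ b)): min(1, 1 − 0.2 + 0.6) = 1
  ¬a: Łukasiewicz ¬ gives 1 − 0.8 = 0.2
  ((¬((a ∧ ¬b) → (a ∧ ¬a)) → (c ∧ b)) ∧ ¬a) = min(1, 0.2) = 0.2
  ¬((¬((a ∧ ¬b) → (a ∧ ¬a)) → (c ∧ b)) ∧ ¬a): Łukasiewicz ¬ gives 1 − 0.2 = 0.8
  ¬¬((¬((a ∧ ¬b) → (a ∧ ¬a)) → (c ∧ b)) ∧ ¬a): Łukasiewicz ¬ gives 1 − 0.8 = 0.2
  Łukasiewicz value = 0.2
Difference: 0 − 0.2 = -0.20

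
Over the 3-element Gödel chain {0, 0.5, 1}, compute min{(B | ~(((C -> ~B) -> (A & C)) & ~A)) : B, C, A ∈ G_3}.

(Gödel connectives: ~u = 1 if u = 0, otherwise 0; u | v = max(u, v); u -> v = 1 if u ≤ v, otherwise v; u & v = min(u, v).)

The minimum is attained at B = 0.5, C = 0.5, A = 0:
  ~B: Gödel ¬ of 0.5 = 0 (operand ≠ 0)
  (C -> ~B): 0.5 > 0, so result = 0
  (A & C) = min(0, 0.5) = 0
  ((C -> ~B) -> (A & C)): 0 ≤ 0, so result = 1
  ~A: Gödel ¬ of 0 = 1 (operand is 0)
  (((C -> ~B) -> (A & C)) & ~A) = min(1, 1) = 1
  ~(((C -> ~B) -> (A & C)) & ~A): Gödel ¬ of 1 = 0 (operand ≠ 0)
  (B | ~(((C -> ~B) -> (A & C)) & ~A)) = max(0.5, 0) = 0.5
Checking all 27 assignments confirms none give a value below 0.50.

0.50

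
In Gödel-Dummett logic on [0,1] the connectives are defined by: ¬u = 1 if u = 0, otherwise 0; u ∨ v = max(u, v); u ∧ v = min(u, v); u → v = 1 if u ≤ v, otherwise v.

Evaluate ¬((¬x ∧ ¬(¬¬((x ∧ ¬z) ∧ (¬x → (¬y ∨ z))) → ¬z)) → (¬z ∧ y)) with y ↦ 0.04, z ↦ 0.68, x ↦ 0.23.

¬x: Gödel ¬ of 0.23 = 0 (operand ≠ 0)
¬z: Gödel ¬ of 0.68 = 0 (operand ≠ 0)
(x ∧ ¬z) = min(0.23, 0) = 0
¬x: Gödel ¬ of 0.23 = 0 (operand ≠ 0)
¬y: Gödel ¬ of 0.04 = 0 (operand ≠ 0)
(¬y ∨ z) = max(0, 0.68) = 0.68
(¬x → (¬y ∨ z)): 0 ≤ 0.68, so result = 1
((x ∧ ¬z) ∧ (¬x → (¬y ∨ z))) = min(0, 1) = 0
¬((x ∧ ¬z) ∧ (¬x → (¬y ∨ z))): Gödel ¬ of 0 = 1 (operand is 0)
¬¬((x ∧ ¬z) ∧ (¬x → (¬y ∨ z))): Gödel ¬ of 1 = 0 (operand ≠ 0)
¬z: Gödel ¬ of 0.68 = 0 (operand ≠ 0)
(¬¬((x ∧ ¬z) ∧ (¬x → (¬y ∨ z))) → ¬z): 0 ≤ 0, so result = 1
¬(¬¬((x ∧ ¬z) ∧ (¬x → (¬y ∨ z))) → ¬z): Gödel ¬ of 1 = 0 (operand ≠ 0)
(¬x ∧ ¬(¬¬((x ∧ ¬z) ∧ (¬x → (¬y ∨ z))) → ¬z)) = min(0, 0) = 0
¬z: Gödel ¬ of 0.68 = 0 (operand ≠ 0)
(¬z ∧ y) = min(0, 0.04) = 0
((¬x ∧ ¬(¬¬((x ∧ ¬z) ∧ (¬x → (¬y ∨ z))) → ¬z)) → (¬z ∧ y)): 0 ≤ 0, so result = 1
¬((¬x ∧ ¬(¬¬((x ∧ ¬z) ∧ (¬x → (¬y ∨ z))) → ¬z)) → (¬z ∧ y)): Gödel ¬ of 1 = 0 (operand ≠ 0)

0.00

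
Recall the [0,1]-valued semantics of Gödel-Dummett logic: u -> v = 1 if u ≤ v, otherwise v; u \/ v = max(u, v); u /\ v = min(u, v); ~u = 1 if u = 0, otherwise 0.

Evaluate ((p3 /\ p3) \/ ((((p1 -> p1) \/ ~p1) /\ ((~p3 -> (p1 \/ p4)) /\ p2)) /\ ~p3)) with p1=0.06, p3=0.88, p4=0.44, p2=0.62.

0.88

(p3 /\ p3) = min(0.88, 0.88) = 0.88
(p1 -> p1): 0.06 ≤ 0.06, so result = 1
~p1: Gödel ¬ of 0.06 = 0 (operand ≠ 0)
((p1 -> p1) \/ ~p1) = max(1, 0) = 1
~p3: Gödel ¬ of 0.88 = 0 (operand ≠ 0)
(p1 \/ p4) = max(0.06, 0.44) = 0.44
(~p3 -> (p1 \/ p4)): 0 ≤ 0.44, so result = 1
((~p3 -> (p1 \/ p4)) /\ p2) = min(1, 0.62) = 0.62
(((p1 -> p1) \/ ~p1) /\ ((~p3 -> (p1 \/ p4)) /\ p2)) = min(1, 0.62) = 0.62
~p3: Gödel ¬ of 0.88 = 0 (operand ≠ 0)
((((p1 -> p1) \/ ~p1) /\ ((~p3 -> (p1 \/ p4)) /\ p2)) /\ ~p3) = min(0.62, 0) = 0
((p3 /\ p3) \/ ((((p1 -> p1) \/ ~p1) /\ ((~p3 -> (p1 \/ p4)) /\ p2)) /\ ~p3)) = max(0.88, 0) = 0.88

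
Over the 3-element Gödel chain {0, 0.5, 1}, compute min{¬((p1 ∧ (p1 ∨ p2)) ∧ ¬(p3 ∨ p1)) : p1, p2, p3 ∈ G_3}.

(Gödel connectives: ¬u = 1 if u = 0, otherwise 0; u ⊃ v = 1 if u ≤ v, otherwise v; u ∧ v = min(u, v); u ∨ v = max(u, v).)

1.00

Every assignment gives 1. For instance at p1 = 0, p2 = 0, p3 = 0:
  (p1 ∨ p2) = max(0, 0) = 0
  (p1 ∧ (p1 ∨ p2)) = min(0, 0) = 0
  (p3 ∨ p1) = max(0, 0) = 0
  ¬(p3 ∨ p1): Gödel ¬ of 0 = 1 (operand is 0)
  ((p1 ∧ (p1 ∨ p2)) ∧ ¬(p3 ∨ p1)) = min(0, 1) = 0
  ¬((p1 ∧ (p1 ∨ p2)) ∧ ¬(p3 ∨ p1)): Gödel ¬ of 0 = 1 (operand is 0)
All 27 assignments give value 1 — the formula is a G_3-tautology.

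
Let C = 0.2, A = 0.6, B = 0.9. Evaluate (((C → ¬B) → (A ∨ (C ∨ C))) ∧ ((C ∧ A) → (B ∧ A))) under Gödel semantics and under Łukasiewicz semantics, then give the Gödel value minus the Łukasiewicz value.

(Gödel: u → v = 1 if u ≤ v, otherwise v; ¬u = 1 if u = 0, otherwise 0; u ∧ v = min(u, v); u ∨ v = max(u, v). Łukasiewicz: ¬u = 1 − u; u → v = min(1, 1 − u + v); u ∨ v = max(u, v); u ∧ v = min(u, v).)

Gödel evaluation:
  ¬B: Gödel ¬ of 0.9 = 0 (operand ≠ 0)
  (C → ¬B): 0.2 > 0, so result = 0
  (C ∨ C) = max(0.2, 0.2) = 0.2
  (A ∨ (C ∨ C)) = max(0.6, 0.2) = 0.6
  ((C → ¬B) → (A ∨ (C ∨ C))): 0 ≤ 0.6, so result = 1
  (C ∧ A) = min(0.2, 0.6) = 0.2
  (B ∧ A) = min(0.9, 0.6) = 0.6
  ((C ∧ A) → (B ∧ A)): 0.2 ≤ 0.6, so result = 1
  (((C → ¬B) → (A ∨ (C ∨ C))) ∧ ((C ∧ A) → (B ∧ A))) = min(1, 1) = 1
  Gödel value = 1
Łukasiewicz evaluation:
  ¬B: Łukasiewicz ¬ gives 1 − 0.9 = 0.1
  (C → ¬B): min(1, 1 − 0.2 + 0.1) = 0.9
  (C ∨ C) = max(0.2, 0.2) = 0.2
  (A ∨ (C ∨ C)) = max(0.6, 0.2) = 0.6
  ((C → ¬B) → (A ∨ (C ∨ C))): min(1, 1 − 0.9 + 0.6) = 0.7
  (C ∧ A) = min(0.2, 0.6) = 0.2
  (B ∧ A) = min(0.9, 0.6) = 0.6
  ((C ∧ A) → (B ∧ A)): min(1, 1 − 0.2 + 0.6) = 1
  (((C → ¬B) → (A ∨ (C ∨ C))) ∧ ((C ∧ A) → (B ∧ A))) = min(0.7, 1) = 0.7
  Łukasiewicz value = 0.7
Difference: 1 − 0.7 = 0.30

0.30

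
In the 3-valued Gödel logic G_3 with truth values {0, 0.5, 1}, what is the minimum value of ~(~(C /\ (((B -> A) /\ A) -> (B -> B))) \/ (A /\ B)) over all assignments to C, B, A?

0.00

The minimum is attained at C = 0, B = 0, A = 0:
  (B -> A): 0 ≤ 0, so result = 1
  ((B -> A) /\ A) = min(1, 0) = 0
  (B -> B): 0 ≤ 0, so result = 1
  (((B -> A) /\ A) -> (B -> B)): 0 ≤ 1, so result = 1
  (C /\ (((B -> A) /\ A) -> (B -> B))) = min(0, 1) = 0
  ~(C /\ (((B -> A) /\ A) -> (B -> B))): Gödel ¬ of 0 = 1 (operand is 0)
  (A /\ B) = min(0, 0) = 0
  (~(C /\ (((B -> A) /\ A) -> (B -> B))) \/ (A /\ B)) = max(1, 0) = 1
  ~(~(C /\ (((B -> A) /\ A) -> (B -> B))) \/ (A /\ B)): Gödel ¬ of 1 = 0 (operand ≠ 0)
Checking all 27 assignments confirms none give a value below 0.00.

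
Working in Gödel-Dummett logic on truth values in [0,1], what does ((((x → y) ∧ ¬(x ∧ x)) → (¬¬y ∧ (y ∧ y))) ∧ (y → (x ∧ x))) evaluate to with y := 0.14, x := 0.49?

(x → y): 0.49 > 0.14, so result = 0.14
(x ∧ x) = min(0.49, 0.49) = 0.49
¬(x ∧ x): Gödel ¬ of 0.49 = 0 (operand ≠ 0)
((x → y) ∧ ¬(x ∧ x)) = min(0.14, 0) = 0
¬y: Gödel ¬ of 0.14 = 0 (operand ≠ 0)
¬¬y: Gödel ¬ of 0 = 1 (operand is 0)
(y ∧ y) = min(0.14, 0.14) = 0.14
(¬¬y ∧ (y ∧ y)) = min(1, 0.14) = 0.14
(((x → y) ∧ ¬(x ∧ x)) → (¬¬y ∧ (y ∧ y))): 0 ≤ 0.14, so result = 1
(x ∧ x) = min(0.49, 0.49) = 0.49
(y → (x ∧ x)): 0.14 ≤ 0.49, so result = 1
((((x → y) ∧ ¬(x ∧ x)) → (¬¬y ∧ (y ∧ y))) ∧ (y → (x ∧ x))) = min(1, 1) = 1

1.00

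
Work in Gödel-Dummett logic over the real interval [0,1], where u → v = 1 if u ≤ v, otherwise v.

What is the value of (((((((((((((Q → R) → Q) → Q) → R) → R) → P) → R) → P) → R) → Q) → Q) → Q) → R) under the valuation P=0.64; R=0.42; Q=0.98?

0.42

(Q → R): 0.98 > 0.42, so result = 0.42
((Q → R) → Q): 0.42 ≤ 0.98, so result = 1
(((Q → R) → Q) → Q): 1 > 0.98, so result = 0.98
((((Q → R) → Q) → Q) → R): 0.98 > 0.42, so result = 0.42
(((((Q → R) → Q) → Q) → R) → R): 0.42 ≤ 0.42, so result = 1
((((((Q → R) → Q) → Q) → R) → R) → P): 1 > 0.64, so result = 0.64
(((((((Q → R) → Q) → Q) → R) → R) → P) → R): 0.64 > 0.42, so result = 0.42
((((((((Q → R) → Q) → Q) → R) → R) → P) → R) → P): 0.42 ≤ 0.64, so result = 1
(((((((((Q → R) → Q) → Q) → R) → R) → P) → R) → P) → R): 1 > 0.42, so result = 0.42
((((((((((Q → R) → Q) → Q) → R) → R) → P) → R) → P) → R) → Q): 0.42 ≤ 0.98, so result = 1
(((((((((((Q → R) → Q) → Q) → R) → R) → P) → R) → P) → R) → Q) → Q): 1 > 0.98, so result = 0.98
((((((((((((Q → R) → Q) → Q) → R) → R) → P) → R) → P) → R) → Q) → Q) → Q): 0.98 ≤ 0.98, so result = 1
(((((((((((((Q → R) → Q) → Q) → R) → R) → P) → R) → P) → R) → Q) → Q) → Q) → R): 1 > 0.42, so result = 0.42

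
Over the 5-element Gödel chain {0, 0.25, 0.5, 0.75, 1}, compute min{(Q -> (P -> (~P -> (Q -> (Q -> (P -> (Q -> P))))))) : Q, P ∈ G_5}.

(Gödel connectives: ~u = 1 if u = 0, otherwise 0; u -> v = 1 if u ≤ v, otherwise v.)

1.00

Every assignment gives 1. For instance at Q = 0, P = 0:
  ~P: Gödel ¬ of 0 = 1 (operand is 0)
  (Q -> P): 0 ≤ 0, so result = 1
  (P -> (Q -> P)): 0 ≤ 1, so result = 1
  (Q -> (P -> (Q -> P))): 0 ≤ 1, so result = 1
  (Q -> (Q -> (P -> (Q -> P)))): 0 ≤ 1, so result = 1
  (~P -> (Q -> (Q -> (P -> (Q -> P))))): 1 ≤ 1, so result = 1
  (P -> (~P -> (Q -> (Q -> (P -> (Q -> P)))))): 0 ≤ 1, so result = 1
  (Q -> (P -> (~P -> (Q -> (Q -> (P -> (Q -> P))))))): 0 ≤ 1, so result = 1
All 25 assignments give value 1 — the formula is a G_5-tautology.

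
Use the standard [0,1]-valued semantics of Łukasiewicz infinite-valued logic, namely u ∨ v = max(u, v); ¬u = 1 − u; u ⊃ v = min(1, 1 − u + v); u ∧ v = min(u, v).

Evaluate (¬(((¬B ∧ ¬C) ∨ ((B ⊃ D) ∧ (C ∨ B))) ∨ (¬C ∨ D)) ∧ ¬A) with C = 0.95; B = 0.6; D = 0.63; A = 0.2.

0.05

¬B: Łukasiewicz ¬ gives 1 − 0.6 = 0.4
¬C: Łukasiewicz ¬ gives 1 − 0.95 = 0.05
(¬B ∧ ¬C) = min(0.4, 0.05) = 0.05
(B ⊃ D): min(1, 1 − 0.6 + 0.63) = 1
(C ∨ B) = max(0.95, 0.6) = 0.95
((B ⊃ D) ∧ (C ∨ B)) = min(1, 0.95) = 0.95
((¬B ∧ ¬C) ∨ ((B ⊃ D) ∧ (C ∨ B))) = max(0.05, 0.95) = 0.95
¬C: Łukasiewicz ¬ gives 1 − 0.95 = 0.05
(¬C ∨ D) = max(0.05, 0.63) = 0.63
(((¬B ∧ ¬C) ∨ ((B ⊃ D) ∧ (C ∨ B))) ∨ (¬C ∨ D)) = max(0.95, 0.63) = 0.95
¬(((¬B ∧ ¬C) ∨ ((B ⊃ D) ∧ (C ∨ B))) ∨ (¬C ∨ D)): Łukasiewicz ¬ gives 1 − 0.95 = 0.05
¬A: Łukasiewicz ¬ gives 1 − 0.2 = 0.8
(¬(((¬B ∧ ¬C) ∨ ((B ⊃ D) ∧ (C ∨ B))) ∨ (¬C ∨ D)) ∧ ¬A) = min(0.05, 0.8) = 0.05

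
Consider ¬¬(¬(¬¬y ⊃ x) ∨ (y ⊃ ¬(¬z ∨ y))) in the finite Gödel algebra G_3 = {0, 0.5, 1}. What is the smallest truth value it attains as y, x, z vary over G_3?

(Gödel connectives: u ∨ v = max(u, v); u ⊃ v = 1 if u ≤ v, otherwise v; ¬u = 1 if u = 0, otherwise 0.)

0.00

The minimum is attained at y = 0.5, x = 0.5, z = 0:
  ¬y: Gödel ¬ of 0.5 = 0 (operand ≠ 0)
  ¬¬y: Gödel ¬ of 0 = 1 (operand is 0)
  (¬¬y ⊃ x): 1 > 0.5, so result = 0.5
  ¬(¬¬y ⊃ x): Gödel ¬ of 0.5 = 0 (operand ≠ 0)
  ¬z: Gödel ¬ of 0 = 1 (operand is 0)
  (¬z ∨ y) = max(1, 0.5) = 1
  ¬(¬z ∨ y): Gödel ¬ of 1 = 0 (operand ≠ 0)
  (y ⊃ ¬(¬z ∨ y)): 0.5 > 0, so result = 0
  (¬(¬¬y ⊃ x) ∨ (y ⊃ ¬(¬z ∨ y))) = max(0, 0) = 0
  ¬(¬(¬¬y ⊃ x) ∨ (y ⊃ ¬(¬z ∨ y))): Gödel ¬ of 0 = 1 (operand is 0)
  ¬¬(¬(¬¬y ⊃ x) ∨ (y ⊃ ¬(¬z ∨ y))): Gödel ¬ of 1 = 0 (operand ≠ 0)
Checking all 27 assignments confirms none give a value below 0.00.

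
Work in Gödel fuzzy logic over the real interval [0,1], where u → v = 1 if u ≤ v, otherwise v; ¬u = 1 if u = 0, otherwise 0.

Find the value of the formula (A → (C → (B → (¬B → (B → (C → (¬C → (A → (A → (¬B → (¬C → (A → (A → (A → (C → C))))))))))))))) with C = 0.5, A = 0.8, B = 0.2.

1.00

¬B: Gödel ¬ of 0.2 = 0 (operand ≠ 0)
¬C: Gödel ¬ of 0.5 = 0 (operand ≠ 0)
¬B: Gödel ¬ of 0.2 = 0 (operand ≠ 0)
¬C: Gödel ¬ of 0.5 = 0 (operand ≠ 0)
(C → C): 0.5 ≤ 0.5, so result = 1
(A → (C → C)): 0.8 ≤ 1, so result = 1
(A → (A → (C → C))): 0.8 ≤ 1, so result = 1
(A → (A → (A → (C → C)))): 0.8 ≤ 1, so result = 1
(¬C → (A → (A → (A → (C → C))))): 0 ≤ 1, so result = 1
(¬B → (¬C → (A → (A → (A → (C → C)))))): 0 ≤ 1, so result = 1
(A → (¬B → (¬C → (A → (A → (A → (C → C))))))): 0.8 ≤ 1, so result = 1
(A → (A → (¬B → (¬C → (A → (A → (A → (C → C)))))))): 0.8 ≤ 1, so result = 1
(¬C → (A → (A → (¬B → (¬C → (A → (A → (A → (C → C))))))))): 0 ≤ 1, so result = 1
(C → (¬C → (A → (A → (¬B → (¬C → (A → (A → (A → (C → C)))))))))): 0.5 ≤ 1, so result = 1
(B → (C → (¬C → (A → (A → (¬B → (¬C → (A → (A → (A → (C → C))))))))))): 0.2 ≤ 1, so result = 1
(¬B → (B → (C → (¬C → (A → (A → (¬B → (¬C → (A → (A → (A → (C → C)))))))))))): 0 ≤ 1, so result = 1
(B → (¬B → (B → (C → (¬C → (A → (A → (¬B → (¬C → (A → (A → (A → (C → C))))))))))))): 0.2 ≤ 1, so result = 1
(C → (B → (¬B → (B → (C → (¬C → (A → (A → (¬B → (¬C → (A → (A → (A → (C → C)))))))))))))): 0.5 ≤ 1, so result = 1
(A → (C → (B → (¬B → (B → (C → (¬C → (A → (A → (¬B → (¬C → (A → (A → (A → (C → C))))))))))))))): 0.8 ≤ 1, so result = 1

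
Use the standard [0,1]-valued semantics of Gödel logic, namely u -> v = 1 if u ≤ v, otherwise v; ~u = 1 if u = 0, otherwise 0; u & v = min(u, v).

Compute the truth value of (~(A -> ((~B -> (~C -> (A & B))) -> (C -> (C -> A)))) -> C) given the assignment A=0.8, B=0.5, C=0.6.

~B: Gödel ¬ of 0.5 = 0 (operand ≠ 0)
~C: Gödel ¬ of 0.6 = 0 (operand ≠ 0)
(A & B) = min(0.8, 0.5) = 0.5
(~C -> (A & B)): 0 ≤ 0.5, so result = 1
(~B -> (~C -> (A & B))): 0 ≤ 1, so result = 1
(C -> A): 0.6 ≤ 0.8, so result = 1
(C -> (C -> A)): 0.6 ≤ 1, so result = 1
((~B -> (~C -> (A & B))) -> (C -> (C -> A))): 1 ≤ 1, so result = 1
(A -> ((~B -> (~C -> (A & B))) -> (C -> (C -> A)))): 0.8 ≤ 1, so result = 1
~(A -> ((~B -> (~C -> (A & B))) -> (C -> (C -> A)))): Gödel ¬ of 1 = 0 (operand ≠ 0)
(~(A -> ((~B -> (~C -> (A & B))) -> (C -> (C -> A)))) -> C): 0 ≤ 0.6, so result = 1

1.00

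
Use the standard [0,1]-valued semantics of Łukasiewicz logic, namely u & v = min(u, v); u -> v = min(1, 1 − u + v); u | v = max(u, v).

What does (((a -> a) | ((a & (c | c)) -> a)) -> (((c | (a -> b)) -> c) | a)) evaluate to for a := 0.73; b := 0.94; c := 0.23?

0.73

(a -> a): min(1, 1 − 0.73 + 0.73) = 1
(c | c) = max(0.23, 0.23) = 0.23
(a & (c | c)) = min(0.73, 0.23) = 0.23
((a & (c | c)) -> a): min(1, 1 − 0.23 + 0.73) = 1
((a -> a) | ((a & (c | c)) -> a)) = max(1, 1) = 1
(a -> b): min(1, 1 − 0.73 + 0.94) = 1
(c | (a -> b)) = max(0.23, 1) = 1
((c | (a -> b)) -> c): min(1, 1 − 1 + 0.23) = 0.23
(((c | (a -> b)) -> c) | a) = max(0.23, 0.73) = 0.73
(((a -> a) | ((a & (c | c)) -> a)) -> (((c | (a -> b)) -> c) | a)): min(1, 1 − 1 + 0.73) = 0.73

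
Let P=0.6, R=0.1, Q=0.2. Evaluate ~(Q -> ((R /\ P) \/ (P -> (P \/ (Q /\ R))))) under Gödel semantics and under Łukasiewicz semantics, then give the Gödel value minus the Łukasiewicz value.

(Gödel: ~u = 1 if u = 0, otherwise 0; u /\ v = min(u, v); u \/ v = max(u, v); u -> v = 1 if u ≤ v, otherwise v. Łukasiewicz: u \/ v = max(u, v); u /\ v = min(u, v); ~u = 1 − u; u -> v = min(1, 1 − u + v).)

Gödel evaluation:
  (R /\ P) = min(0.1, 0.6) = 0.1
  (Q /\ R) = min(0.2, 0.1) = 0.1
  (P \/ (Q /\ R)) = max(0.6, 0.1) = 0.6
  (P -> (P \/ (Q /\ R))): 0.6 ≤ 0.6, so result = 1
  ((R /\ P) \/ (P -> (P \/ (Q /\ R)))) = max(0.1, 1) = 1
  (Q -> ((R /\ P) \/ (P -> (P \/ (Q /\ R))))): 0.2 ≤ 1, so result = 1
  ~(Q -> ((R /\ P) \/ (P -> (P \/ (Q /\ R))))): Gödel ¬ of 1 = 0 (operand ≠ 0)
  Gödel value = 0
Łukasiewicz evaluation:
  (R /\ P) = min(0.1, 0.6) = 0.1
  (Q /\ R) = min(0.2, 0.1) = 0.1
  (P \/ (Q /\ R)) = max(0.6, 0.1) = 0.6
  (P -> (P \/ (Q /\ R))): min(1, 1 − 0.6 + 0.6) = 1
  ((R /\ P) \/ (P -> (P \/ (Q /\ R)))) = max(0.1, 1) = 1
  (Q -> ((R /\ P) \/ (P -> (P \/ (Q /\ R))))): min(1, 1 − 0.2 + 1) = 1
  ~(Q -> ((R /\ P) \/ (P -> (P \/ (Q /\ R))))): Łukasiewicz ¬ gives 1 − 1 = 0
  Łukasiewicz value = 0
Difference: 0 − 0 = 0.00

0.00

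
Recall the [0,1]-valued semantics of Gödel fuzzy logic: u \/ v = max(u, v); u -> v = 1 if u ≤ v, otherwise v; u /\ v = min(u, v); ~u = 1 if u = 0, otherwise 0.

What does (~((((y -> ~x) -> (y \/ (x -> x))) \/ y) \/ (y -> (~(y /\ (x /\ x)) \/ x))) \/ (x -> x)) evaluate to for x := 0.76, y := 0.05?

~x: Gödel ¬ of 0.76 = 0 (operand ≠ 0)
(y -> ~x): 0.05 > 0, so result = 0
(x -> x): 0.76 ≤ 0.76, so result = 1
(y \/ (x -> x)) = max(0.05, 1) = 1
((y -> ~x) -> (y \/ (x -> x))): 0 ≤ 1, so result = 1
(((y -> ~x) -> (y \/ (x -> x))) \/ y) = max(1, 0.05) = 1
(x /\ x) = min(0.76, 0.76) = 0.76
(y /\ (x /\ x)) = min(0.05, 0.76) = 0.05
~(y /\ (x /\ x)): Gödel ¬ of 0.05 = 0 (operand ≠ 0)
(~(y /\ (x /\ x)) \/ x) = max(0, 0.76) = 0.76
(y -> (~(y /\ (x /\ x)) \/ x)): 0.05 ≤ 0.76, so result = 1
((((y -> ~x) -> (y \/ (x -> x))) \/ y) \/ (y -> (~(y /\ (x /\ x)) \/ x))) = max(1, 1) = 1
~((((y -> ~x) -> (y \/ (x -> x))) \/ y) \/ (y -> (~(y /\ (x /\ x)) \/ x))): Gödel ¬ of 1 = 0 (operand ≠ 0)
(x -> x): 0.76 ≤ 0.76, so result = 1
(~((((y -> ~x) -> (y \/ (x -> x))) \/ y) \/ (y -> (~(y /\ (x /\ x)) \/ x))) \/ (x -> x)) = max(0, 1) = 1

1.00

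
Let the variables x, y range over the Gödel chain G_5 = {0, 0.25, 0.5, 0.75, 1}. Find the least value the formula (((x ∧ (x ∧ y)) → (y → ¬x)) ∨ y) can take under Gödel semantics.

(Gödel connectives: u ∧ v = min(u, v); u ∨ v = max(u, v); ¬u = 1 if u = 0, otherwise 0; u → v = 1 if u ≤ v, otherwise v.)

The minimum is attained at x = 0.25, y = 0.25:
  (x ∧ y) = min(0.25, 0.25) = 0.25
  (x ∧ (x ∧ y)) = min(0.25, 0.25) = 0.25
  ¬x: Gödel ¬ of 0.25 = 0 (operand ≠ 0)
  (y → ¬x): 0.25 > 0, so result = 0
  ((x ∧ (x ∧ y)) → (y → ¬x)): 0.25 > 0, so result = 0
  (((x ∧ (x ∧ y)) → (y → ¬x)) ∨ y) = max(0, 0.25) = 0.25
Checking all 25 assignments confirms none give a value below 0.25.

0.25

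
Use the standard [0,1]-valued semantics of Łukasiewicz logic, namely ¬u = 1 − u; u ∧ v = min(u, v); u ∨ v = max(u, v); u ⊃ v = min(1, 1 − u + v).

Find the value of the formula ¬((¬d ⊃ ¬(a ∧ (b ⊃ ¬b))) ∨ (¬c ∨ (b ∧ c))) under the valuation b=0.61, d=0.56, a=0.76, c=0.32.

0.20

¬d: Łukasiewicz ¬ gives 1 − 0.56 = 0.44
¬b: Łukasiewicz ¬ gives 1 − 0.61 = 0.39
(b ⊃ ¬b): min(1, 1 − 0.61 + 0.39) = 0.78
(a ∧ (b ⊃ ¬b)) = min(0.76, 0.78) = 0.76
¬(a ∧ (b ⊃ ¬b)): Łukasiewicz ¬ gives 1 − 0.76 = 0.24
(¬d ⊃ ¬(a ∧ (b ⊃ ¬b))): min(1, 1 − 0.44 + 0.24) = 0.8
¬c: Łukasiewicz ¬ gives 1 − 0.32 = 0.68
(b ∧ c) = min(0.61, 0.32) = 0.32
(¬c ∨ (b ∧ c)) = max(0.68, 0.32) = 0.68
((¬d ⊃ ¬(a ∧ (b ⊃ ¬b))) ∨ (¬c ∨ (b ∧ c))) = max(0.8, 0.68) = 0.8
¬((¬d ⊃ ¬(a ∧ (b ⊃ ¬b))) ∨ (¬c ∨ (b ∧ c))): Łukasiewicz ¬ gives 1 − 0.8 = 0.2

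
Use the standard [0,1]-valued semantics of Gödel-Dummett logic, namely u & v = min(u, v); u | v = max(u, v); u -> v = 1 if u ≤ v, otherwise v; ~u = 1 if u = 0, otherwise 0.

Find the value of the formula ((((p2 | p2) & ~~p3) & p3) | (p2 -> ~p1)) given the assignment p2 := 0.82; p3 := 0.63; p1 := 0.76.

0.63

(p2 | p2) = max(0.82, 0.82) = 0.82
~p3: Gödel ¬ of 0.63 = 0 (operand ≠ 0)
~~p3: Gödel ¬ of 0 = 1 (operand is 0)
((p2 | p2) & ~~p3) = min(0.82, 1) = 0.82
(((p2 | p2) & ~~p3) & p3) = min(0.82, 0.63) = 0.63
~p1: Gödel ¬ of 0.76 = 0 (operand ≠ 0)
(p2 -> ~p1): 0.82 > 0, so result = 0
((((p2 | p2) & ~~p3) & p3) | (p2 -> ~p1)) = max(0.63, 0) = 0.63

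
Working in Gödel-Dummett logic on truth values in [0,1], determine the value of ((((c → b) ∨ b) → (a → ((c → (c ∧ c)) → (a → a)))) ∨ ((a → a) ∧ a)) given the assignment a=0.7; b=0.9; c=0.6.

(c → b): 0.6 ≤ 0.9, so result = 1
((c → b) ∨ b) = max(1, 0.9) = 1
(c ∧ c) = min(0.6, 0.6) = 0.6
(c → (c ∧ c)): 0.6 ≤ 0.6, so result = 1
(a → a): 0.7 ≤ 0.7, so result = 1
((c → (c ∧ c)) → (a → a)): 1 ≤ 1, so result = 1
(a → ((c → (c ∧ c)) → (a → a))): 0.7 ≤ 1, so result = 1
(((c → b) ∨ b) → (a → ((c → (c ∧ c)) → (a → a)))): 1 ≤ 1, so result = 1
(a → a): 0.7 ≤ 0.7, so result = 1
((a → a) ∧ a) = min(1, 0.7) = 0.7
((((c → b) ∨ b) → (a → ((c → (c ∧ c)) → (a → a)))) ∨ ((a → a) ∧ a)) = max(1, 0.7) = 1

1.00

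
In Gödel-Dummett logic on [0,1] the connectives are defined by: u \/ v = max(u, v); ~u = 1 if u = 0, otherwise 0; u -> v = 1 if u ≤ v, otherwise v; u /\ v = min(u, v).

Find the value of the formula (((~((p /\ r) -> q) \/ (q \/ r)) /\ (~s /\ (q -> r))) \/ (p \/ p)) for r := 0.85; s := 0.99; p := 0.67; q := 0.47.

(p /\ r) = min(0.67, 0.85) = 0.67
((p /\ r) -> q): 0.67 > 0.47, so result = 0.47
~((p /\ r) -> q): Gödel ¬ of 0.47 = 0 (operand ≠ 0)
(q \/ r) = max(0.47, 0.85) = 0.85
(~((p /\ r) -> q) \/ (q \/ r)) = max(0, 0.85) = 0.85
~s: Gödel ¬ of 0.99 = 0 (operand ≠ 0)
(q -> r): 0.47 ≤ 0.85, so result = 1
(~s /\ (q -> r)) = min(0, 1) = 0
((~((p /\ r) -> q) \/ (q \/ r)) /\ (~s /\ (q -> r))) = min(0.85, 0) = 0
(p \/ p) = max(0.67, 0.67) = 0.67
(((~((p /\ r) -> q) \/ (q \/ r)) /\ (~s /\ (q -> r))) \/ (p \/ p)) = max(0, 0.67) = 0.67

0.67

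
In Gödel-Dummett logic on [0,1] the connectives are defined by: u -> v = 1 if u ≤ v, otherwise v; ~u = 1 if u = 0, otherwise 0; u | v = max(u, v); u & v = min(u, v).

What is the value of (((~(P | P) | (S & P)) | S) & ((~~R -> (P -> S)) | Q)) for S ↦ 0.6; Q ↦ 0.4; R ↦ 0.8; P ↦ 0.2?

0.60

(P | P) = max(0.2, 0.2) = 0.2
~(P | P): Gödel ¬ of 0.2 = 0 (operand ≠ 0)
(S & P) = min(0.6, 0.2) = 0.2
(~(P | P) | (S & P)) = max(0, 0.2) = 0.2
((~(P | P) | (S & P)) | S) = max(0.2, 0.6) = 0.6
~R: Gödel ¬ of 0.8 = 0 (operand ≠ 0)
~~R: Gödel ¬ of 0 = 1 (operand is 0)
(P -> S): 0.2 ≤ 0.6, so result = 1
(~~R -> (P -> S)): 1 ≤ 1, so result = 1
((~~R -> (P -> S)) | Q) = max(1, 0.4) = 1
(((~(P | P) | (S & P)) | S) & ((~~R -> (P -> S)) | Q)) = min(0.6, 1) = 0.6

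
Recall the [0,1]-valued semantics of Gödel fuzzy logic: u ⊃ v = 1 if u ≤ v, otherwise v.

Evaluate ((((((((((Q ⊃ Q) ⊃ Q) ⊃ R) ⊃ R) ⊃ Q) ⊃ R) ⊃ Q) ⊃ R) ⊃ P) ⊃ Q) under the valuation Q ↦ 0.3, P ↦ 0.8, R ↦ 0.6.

(Q ⊃ Q): 0.3 ≤ 0.3, so result = 1
((Q ⊃ Q) ⊃ Q): 1 > 0.3, so result = 0.3
(((Q ⊃ Q) ⊃ Q) ⊃ R): 0.3 ≤ 0.6, so result = 1
((((Q ⊃ Q) ⊃ Q) ⊃ R) ⊃ R): 1 > 0.6, so result = 0.6
(((((Q ⊃ Q) ⊃ Q) ⊃ R) ⊃ R) ⊃ Q): 0.6 > 0.3, so result = 0.3
((((((Q ⊃ Q) ⊃ Q) ⊃ R) ⊃ R) ⊃ Q) ⊃ R): 0.3 ≤ 0.6, so result = 1
(((((((Q ⊃ Q) ⊃ Q) ⊃ R) ⊃ R) ⊃ Q) ⊃ R) ⊃ Q): 1 > 0.3, so result = 0.3
((((((((Q ⊃ Q) ⊃ Q) ⊃ R) ⊃ R) ⊃ Q) ⊃ R) ⊃ Q) ⊃ R): 0.3 ≤ 0.6, so result = 1
(((((((((Q ⊃ Q) ⊃ Q) ⊃ R) ⊃ R) ⊃ Q) ⊃ R) ⊃ Q) ⊃ R) ⊃ P): 1 > 0.8, so result = 0.8
((((((((((Q ⊃ Q) ⊃ Q) ⊃ R) ⊃ R) ⊃ Q) ⊃ R) ⊃ Q) ⊃ R) ⊃ P) ⊃ Q): 0.8 > 0.3, so result = 0.3

0.30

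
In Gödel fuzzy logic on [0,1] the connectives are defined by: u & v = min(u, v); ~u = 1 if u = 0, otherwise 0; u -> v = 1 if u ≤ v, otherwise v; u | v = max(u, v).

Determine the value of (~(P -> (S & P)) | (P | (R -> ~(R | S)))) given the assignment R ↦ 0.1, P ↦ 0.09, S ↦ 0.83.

0.09

(S & P) = min(0.83, 0.09) = 0.09
(P -> (S & P)): 0.09 ≤ 0.09, so result = 1
~(P -> (S & P)): Gödel ¬ of 1 = 0 (operand ≠ 0)
(R | S) = max(0.1, 0.83) = 0.83
~(R | S): Gödel ¬ of 0.83 = 0 (operand ≠ 0)
(R -> ~(R | S)): 0.1 > 0, so result = 0
(P | (R -> ~(R | S))) = max(0.09, 0) = 0.09
(~(P -> (S & P)) | (P | (R -> ~(R | S)))) = max(0, 0.09) = 0.09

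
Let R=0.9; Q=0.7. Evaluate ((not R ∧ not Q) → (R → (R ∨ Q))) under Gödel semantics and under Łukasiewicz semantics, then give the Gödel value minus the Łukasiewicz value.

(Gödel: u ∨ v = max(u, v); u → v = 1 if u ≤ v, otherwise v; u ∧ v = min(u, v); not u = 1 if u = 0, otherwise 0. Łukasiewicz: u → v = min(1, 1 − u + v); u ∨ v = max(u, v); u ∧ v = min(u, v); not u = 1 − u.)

0.00

Gödel evaluation:
  not R: Gödel ¬ of 0.9 = 0 (operand ≠ 0)
  not Q: Gödel ¬ of 0.7 = 0 (operand ≠ 0)
  (not R ∧ not Q) = min(0, 0) = 0
  (R ∨ Q) = max(0.9, 0.7) = 0.9
  (R → (R ∨ Q)): 0.9 ≤ 0.9, so result = 1
  ((not R ∧ not Q) → (R → (R ∨ Q))): 0 ≤ 1, so result = 1
  Gödel value = 1
Łukasiewicz evaluation:
  not R: Łukasiewicz ¬ gives 1 − 0.9 = 0.1
  not Q: Łukasiewicz ¬ gives 1 − 0.7 = 0.3
  (not R ∧ not Q) = min(0.1, 0.3) = 0.1
  (R ∨ Q) = max(0.9, 0.7) = 0.9
  (R → (R ∨ Q)): min(1, 1 − 0.9 + 0.9) = 1
  ((not R ∧ not Q) → (R → (R ∨ Q))): min(1, 1 − 0.1 + 1) = 1
  Łukasiewicz value = 1
Difference: 1 − 1 = 0.00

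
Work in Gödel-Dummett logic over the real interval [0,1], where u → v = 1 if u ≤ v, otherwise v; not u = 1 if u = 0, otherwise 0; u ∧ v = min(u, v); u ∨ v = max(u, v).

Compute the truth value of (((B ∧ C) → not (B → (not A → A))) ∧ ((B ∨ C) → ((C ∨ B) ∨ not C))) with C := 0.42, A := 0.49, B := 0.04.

(B ∧ C) = min(0.04, 0.42) = 0.04
not A: Gödel ¬ of 0.49 = 0 (operand ≠ 0)
(not A → A): 0 ≤ 0.49, so result = 1
(B → (not A → A)): 0.04 ≤ 1, so result = 1
not (B → (not A → A)): Gödel ¬ of 1 = 0 (operand ≠ 0)
((B ∧ C) → not (B → (not A → A))): 0.04 > 0, so result = 0
(B ∨ C) = max(0.04, 0.42) = 0.42
(C ∨ B) = max(0.42, 0.04) = 0.42
not C: Gödel ¬ of 0.42 = 0 (operand ≠ 0)
((C ∨ B) ∨ not C) = max(0.42, 0) = 0.42
((B ∨ C) → ((C ∨ B) ∨ not C)): 0.42 ≤ 0.42, so result = 1
(((B ∧ C) → not (B → (not A → A))) ∧ ((B ∨ C) → ((C ∨ B) ∨ not C))) = min(0, 1) = 0

0.00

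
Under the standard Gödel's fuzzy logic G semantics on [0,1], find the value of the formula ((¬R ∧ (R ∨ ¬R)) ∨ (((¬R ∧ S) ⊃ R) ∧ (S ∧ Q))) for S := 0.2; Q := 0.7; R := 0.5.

¬R: Gödel ¬ of 0.5 = 0 (operand ≠ 0)
¬R: Gödel ¬ of 0.5 = 0 (operand ≠ 0)
(R ∨ ¬R) = max(0.5, 0) = 0.5
(¬R ∧ (R ∨ ¬R)) = min(0, 0.5) = 0
¬R: Gödel ¬ of 0.5 = 0 (operand ≠ 0)
(¬R ∧ S) = min(0, 0.2) = 0
((¬R ∧ S) ⊃ R): 0 ≤ 0.5, so result = 1
(S ∧ Q) = min(0.2, 0.7) = 0.2
(((¬R ∧ S) ⊃ R) ∧ (S ∧ Q)) = min(1, 0.2) = 0.2
((¬R ∧ (R ∨ ¬R)) ∨ (((¬R ∧ S) ⊃ R) ∧ (S ∧ Q))) = max(0, 0.2) = 0.2

0.20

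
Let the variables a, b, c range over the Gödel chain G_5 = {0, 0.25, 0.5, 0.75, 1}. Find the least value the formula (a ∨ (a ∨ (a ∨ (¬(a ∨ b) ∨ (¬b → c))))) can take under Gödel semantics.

0.25

The minimum is attained at a = 0.25, b = 0, c = 0:
  (a ∨ b) = max(0.25, 0) = 0.25
  ¬(a ∨ b): Gödel ¬ of 0.25 = 0 (operand ≠ 0)
  ¬b: Gödel ¬ of 0 = 1 (operand is 0)
  (¬b → c): 1 > 0, so result = 0
  (¬(a ∨ b) ∨ (¬b → c)) = max(0, 0) = 0
  (a ∨ (¬(a ∨ b) ∨ (¬b → c))) = max(0.25, 0) = 0.25
  (a ∨ (a ∨ (¬(a ∨ b) ∨ (¬b → c)))) = max(0.25, 0.25) = 0.25
  (a ∨ (a ∨ (a ∨ (¬(a ∨ b) ∨ (¬b → c))))) = max(0.25, 0.25) = 0.25
Checking all 125 assignments confirms none give a value below 0.25.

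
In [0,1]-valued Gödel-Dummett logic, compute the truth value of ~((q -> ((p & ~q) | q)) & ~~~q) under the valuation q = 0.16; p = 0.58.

~q: Gödel ¬ of 0.16 = 0 (operand ≠ 0)
(p & ~q) = min(0.58, 0) = 0
((p & ~q) | q) = max(0, 0.16) = 0.16
(q -> ((p & ~q) | q)): 0.16 ≤ 0.16, so result = 1
~q: Gödel ¬ of 0.16 = 0 (operand ≠ 0)
~~q: Gödel ¬ of 0 = 1 (operand is 0)
~~~q: Gödel ¬ of 1 = 0 (operand ≠ 0)
((q -> ((p & ~q) | q)) & ~~~q) = min(1, 0) = 0
~((q -> ((p & ~q) | q)) & ~~~q): Gödel ¬ of 0 = 1 (operand is 0)

1.00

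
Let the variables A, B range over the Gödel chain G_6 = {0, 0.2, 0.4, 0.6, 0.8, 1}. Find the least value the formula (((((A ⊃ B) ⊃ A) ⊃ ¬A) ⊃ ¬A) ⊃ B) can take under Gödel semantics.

0.00

The minimum is attained at A = 0, B = 0:
  (A ⊃ B): 0 ≤ 0, so result = 1
  ((A ⊃ B) ⊃ A): 1 > 0, so result = 0
  ¬A: Gödel ¬ of 0 = 1 (operand is 0)
  (((A ⊃ B) ⊃ A) ⊃ ¬A): 0 ≤ 1, so result = 1
  ¬A: Gödel ¬ of 0 = 1 (operand is 0)
  ((((A ⊃ B) ⊃ A) ⊃ ¬A) ⊃ ¬A): 1 ≤ 1, so result = 1
  (((((A ⊃ B) ⊃ A) ⊃ ¬A) ⊃ ¬A) ⊃ B): 1 > 0, so result = 0
Checking all 36 assignments confirms none give a value below 0.00.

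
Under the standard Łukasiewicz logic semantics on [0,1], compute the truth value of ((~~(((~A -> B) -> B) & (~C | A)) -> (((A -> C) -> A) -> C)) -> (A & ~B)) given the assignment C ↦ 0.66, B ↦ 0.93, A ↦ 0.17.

0.07

~A: Łukasiewicz ¬ gives 1 − 0.17 = 0.83
(~A -> B): min(1, 1 − 0.83 + 0.93) = 1
((~A -> B) -> B): min(1, 1 − 1 + 0.93) = 0.93
~C: Łukasiewicz ¬ gives 1 − 0.66 = 0.34
(~C | A) = max(0.34, 0.17) = 0.34
(((~A -> B) -> B) & (~C | A)) = min(0.93, 0.34) = 0.34
~(((~A -> B) -> B) & (~C | A)): Łukasiewicz ¬ gives 1 − 0.34 = 0.66
~~(((~A -> B) -> B) & (~C | A)): Łukasiewicz ¬ gives 1 − 0.66 = 0.34
(A -> C): min(1, 1 − 0.17 + 0.66) = 1
((A -> C) -> A): min(1, 1 − 1 + 0.17) = 0.17
(((A -> C) -> A) -> C): min(1, 1 − 0.17 + 0.66) = 1
(~~(((~A -> B) -> B) & (~C | A)) -> (((A -> C) -> A) -> C)): min(1, 1 − 0.34 + 1) = 1
~B: Łukasiewicz ¬ gives 1 − 0.93 = 0.07
(A & ~B) = min(0.17, 0.07) = 0.07
((~~(((~A -> B) -> B) & (~C | A)) -> (((A -> C) -> A) -> C)) -> (A & ~B)): min(1, 1 − 1 + 0.07) = 0.07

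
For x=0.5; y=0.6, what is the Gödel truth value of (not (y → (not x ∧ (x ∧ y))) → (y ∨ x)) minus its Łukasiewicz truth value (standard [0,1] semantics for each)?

-0.40

Gödel evaluation:
  not x: Gödel ¬ of 0.5 = 0 (operand ≠ 0)
  (x ∧ y) = min(0.5, 0.6) = 0.5
  (not x ∧ (x ∧ y)) = min(0, 0.5) = 0
  (y → (not x ∧ (x ∧ y))): 0.6 > 0, so result = 0
  not (y → (not x ∧ (x ∧ y))): Gödel ¬ of 0 = 1 (operand is 0)
  (y ∨ x) = max(0.6, 0.5) = 0.6
  (not (y → (not x ∧ (x ∧ y))) → (y ∨ x)): 1 > 0.6, so result = 0.6
  Gödel value = 0.6
Łukasiewicz evaluation:
  not x: Łukasiewicz ¬ gives 1 − 0.5 = 0.5
  (x ∧ y) = min(0.5, 0.6) = 0.5
  (not x ∧ (x ∧ y)) = min(0.5, 0.5) = 0.5
  (y → (not x ∧ (x ∧ y))): min(1, 1 − 0.6 + 0.5) = 0.9
  not (y → (not x ∧ (x ∧ y))): Łukasiewicz ¬ gives 1 − 0.9 = 0.1
  (y ∨ x) = max(0.6, 0.5) = 0.6
  (not (y → (not x ∧ (x ∧ y))) → (y ∨ x)): min(1, 1 − 0.1 + 0.6) = 1
  Łukasiewicz value = 1
Difference: 0.6 − 1 = -0.40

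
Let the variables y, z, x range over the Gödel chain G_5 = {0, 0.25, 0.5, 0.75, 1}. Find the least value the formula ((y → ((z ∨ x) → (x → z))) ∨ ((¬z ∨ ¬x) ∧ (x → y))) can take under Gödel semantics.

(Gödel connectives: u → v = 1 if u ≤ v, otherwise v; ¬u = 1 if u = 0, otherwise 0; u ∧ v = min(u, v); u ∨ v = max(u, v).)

The minimum is attained at y = 0.25, z = 0, x = 0.5:
  (z ∨ x) = max(0, 0.5) = 0.5
  (x → z): 0.5 > 0, so result = 0
  ((z ∨ x) → (x → z)): 0.5 > 0, so result = 0
  (y → ((z ∨ x) → (x → z))): 0.25 > 0, so result = 0
  ¬z: Gödel ¬ of 0 = 1 (operand is 0)
  ¬x: Gödel ¬ of 0.5 = 0 (operand ≠ 0)
  (¬z ∨ ¬x) = max(1, 0) = 1
  (x → y): 0.5 > 0.25, so result = 0.25
  ((¬z ∨ ¬x) ∧ (x → y)) = min(1, 0.25) = 0.25
  ((y → ((z ∨ x) → (x → z))) ∨ ((¬z ∨ ¬x) ∧ (x → y))) = max(0, 0.25) = 0.25
Checking all 125 assignments confirms none give a value below 0.25.

0.25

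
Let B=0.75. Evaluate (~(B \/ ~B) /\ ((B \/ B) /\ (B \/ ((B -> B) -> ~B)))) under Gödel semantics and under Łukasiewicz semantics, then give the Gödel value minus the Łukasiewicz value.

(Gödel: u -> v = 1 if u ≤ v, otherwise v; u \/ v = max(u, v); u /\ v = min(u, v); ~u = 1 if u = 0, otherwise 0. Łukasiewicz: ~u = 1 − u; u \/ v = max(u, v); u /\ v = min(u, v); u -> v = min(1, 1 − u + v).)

-0.25

Gödel evaluation:
  ~B: Gödel ¬ of 0.75 = 0 (operand ≠ 0)
  (B \/ ~B) = max(0.75, 0) = 0.75
  ~(B \/ ~B): Gödel ¬ of 0.75 = 0 (operand ≠ 0)
  (B \/ B) = max(0.75, 0.75) = 0.75
  (B -> B): 0.75 ≤ 0.75, so result = 1
  ~B: Gödel ¬ of 0.75 = 0 (operand ≠ 0)
  ((B -> B) -> ~B): 1 > 0, so result = 0
  (B \/ ((B -> B) -> ~B)) = max(0.75, 0) = 0.75
  ((B \/ B) /\ (B \/ ((B -> B) -> ~B))) = min(0.75, 0.75) = 0.75
  (~(B \/ ~B) /\ ((B \/ B) /\ (B \/ ((B -> B) -> ~B)))) = min(0, 0.75) = 0
  Gödel value = 0
Łukasiewicz evaluation:
  ~B: Łukasiewicz ¬ gives 1 − 0.75 = 0.25
  (B \/ ~B) = max(0.75, 0.25) = 0.75
  ~(B \/ ~B): Łukasiewicz ¬ gives 1 − 0.75 = 0.25
  (B \/ B) = max(0.75, 0.75) = 0.75
  (B -> B): min(1, 1 − 0.75 + 0.75) = 1
  ~B: Łukasiewicz ¬ gives 1 − 0.75 = 0.25
  ((B -> B) -> ~B): min(1, 1 − 1 + 0.25) = 0.25
  (B \/ ((B -> B) -> ~B)) = max(0.75, 0.25) = 0.75
  ((B \/ B) /\ (B \/ ((B -> B) -> ~B))) = min(0.75, 0.75) = 0.75
  (~(B \/ ~B) /\ ((B \/ B) /\ (B \/ ((B -> B) -> ~B)))) = min(0.25, 0.75) = 0.25
  Łukasiewicz value = 0.25
Difference: 0 − 0.25 = -0.25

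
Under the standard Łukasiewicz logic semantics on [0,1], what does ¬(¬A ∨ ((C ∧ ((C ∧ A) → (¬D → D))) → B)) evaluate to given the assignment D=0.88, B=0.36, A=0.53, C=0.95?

¬A: Łukasiewicz ¬ gives 1 − 0.53 = 0.47
(C ∧ A) = min(0.95, 0.53) = 0.53
¬D: Łukasiewicz ¬ gives 1 − 0.88 = 0.12
(¬D → D): min(1, 1 − 0.12 + 0.88) = 1
((C ∧ A) → (¬D → D)): min(1, 1 − 0.53 + 1) = 1
(C ∧ ((C ∧ A) → (¬D → D))) = min(0.95, 1) = 0.95
((C ∧ ((C ∧ A) → (¬D → D))) → B): min(1, 1 − 0.95 + 0.36) = 0.41
(¬A ∨ ((C ∧ ((C ∧ A) → (¬D → D))) → B)) = max(0.47, 0.41) = 0.47
¬(¬A ∨ ((C ∧ ((C ∧ A) → (¬D → D))) → B)): Łukasiewicz ¬ gives 1 − 0.47 = 0.53

0.53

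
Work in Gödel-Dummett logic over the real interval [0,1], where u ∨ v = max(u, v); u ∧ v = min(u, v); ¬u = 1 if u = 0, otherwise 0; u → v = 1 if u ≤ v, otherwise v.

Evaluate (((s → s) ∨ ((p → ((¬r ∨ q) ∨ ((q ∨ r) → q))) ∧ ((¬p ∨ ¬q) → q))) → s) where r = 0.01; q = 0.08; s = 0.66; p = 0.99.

(s → s): 0.66 ≤ 0.66, so result = 1
¬r: Gödel ¬ of 0.01 = 0 (operand ≠ 0)
(¬r ∨ q) = max(0, 0.08) = 0.08
(q ∨ r) = max(0.08, 0.01) = 0.08
((q ∨ r) → q): 0.08 ≤ 0.08, so result = 1
((¬r ∨ q) ∨ ((q ∨ r) → q)) = max(0.08, 1) = 1
(p → ((¬r ∨ q) ∨ ((q ∨ r) → q))): 0.99 ≤ 1, so result = 1
¬p: Gödel ¬ of 0.99 = 0 (operand ≠ 0)
¬q: Gödel ¬ of 0.08 = 0 (operand ≠ 0)
(¬p ∨ ¬q) = max(0, 0) = 0
((¬p ∨ ¬q) → q): 0 ≤ 0.08, so result = 1
((p → ((¬r ∨ q) ∨ ((q ∨ r) → q))) ∧ ((¬p ∨ ¬q) → q)) = min(1, 1) = 1
((s → s) ∨ ((p → ((¬r ∨ q) ∨ ((q ∨ r) → q))) ∧ ((¬p ∨ ¬q) → q))) = max(1, 1) = 1
(((s → s) ∨ ((p → ((¬r ∨ q) ∨ ((q ∨ r) → q))) ∧ ((¬p ∨ ¬q) → q))) → s): 1 > 0.66, so result = 0.66

0.66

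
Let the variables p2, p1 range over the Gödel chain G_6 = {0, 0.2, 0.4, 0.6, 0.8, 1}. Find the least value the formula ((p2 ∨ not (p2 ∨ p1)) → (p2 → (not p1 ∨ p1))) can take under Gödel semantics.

The minimum is attained at p2 = 0.4, p1 = 0.2:
  (p2 ∨ p1) = max(0.4, 0.2) = 0.4
  not (p2 ∨ p1): Gödel ¬ of 0.4 = 0 (operand ≠ 0)
  (p2 ∨ not (p2 ∨ p1)) = max(0.4, 0) = 0.4
  not p1: Gödel ¬ of 0.2 = 0 (operand ≠ 0)
  (not p1 ∨ p1) = max(0, 0.2) = 0.2
  (p2 → (not p1 ∨ p1)): 0.4 > 0.2, so result = 0.2
  ((p2 ∨ not (p2 ∨ p1)) → (p2 → (not p1 ∨ p1))): 0.4 > 0.2, so result = 0.2
Checking all 36 assignments confirms none give a value below 0.20.

0.20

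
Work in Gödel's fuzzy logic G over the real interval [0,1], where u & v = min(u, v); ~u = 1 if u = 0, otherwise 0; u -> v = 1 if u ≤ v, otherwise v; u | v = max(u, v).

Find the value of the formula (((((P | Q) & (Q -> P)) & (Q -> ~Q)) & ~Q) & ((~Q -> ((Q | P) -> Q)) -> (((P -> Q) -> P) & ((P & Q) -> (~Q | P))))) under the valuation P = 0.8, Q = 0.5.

(P | Q) = max(0.8, 0.5) = 0.8
(Q -> P): 0.5 ≤ 0.8, so result = 1
((P | Q) & (Q -> P)) = min(0.8, 1) = 0.8
~Q: Gödel ¬ of 0.5 = 0 (operand ≠ 0)
(Q -> ~Q): 0.5 > 0, so result = 0
(((P | Q) & (Q -> P)) & (Q -> ~Q)) = min(0.8, 0) = 0
~Q: Gödel ¬ of 0.5 = 0 (operand ≠ 0)
((((P | Q) & (Q -> P)) & (Q -> ~Q)) & ~Q) = min(0, 0) = 0
~Q: Gödel ¬ of 0.5 = 0 (operand ≠ 0)
(Q | P) = max(0.5, 0.8) = 0.8
((Q | P) -> Q): 0.8 > 0.5, so result = 0.5
(~Q -> ((Q | P) -> Q)): 0 ≤ 0.5, so result = 1
(P -> Q): 0.8 > 0.5, so result = 0.5
((P -> Q) -> P): 0.5 ≤ 0.8, so result = 1
(P & Q) = min(0.8, 0.5) = 0.5
~Q: Gödel ¬ of 0.5 = 0 (operand ≠ 0)
(~Q | P) = max(0, 0.8) = 0.8
((P & Q) -> (~Q | P)): 0.5 ≤ 0.8, so result = 1
(((P -> Q) -> P) & ((P & Q) -> (~Q | P))) = min(1, 1) = 1
((~Q -> ((Q | P) -> Q)) -> (((P -> Q) -> P) & ((P & Q) -> (~Q | P)))): 1 ≤ 1, so result = 1
(((((P | Q) & (Q -> P)) & (Q -> ~Q)) & ~Q) & ((~Q -> ((Q | P) -> Q)) -> (((P -> Q) -> P) & ((P & Q) -> (~Q | P))))) = min(0, 1) = 0

0.00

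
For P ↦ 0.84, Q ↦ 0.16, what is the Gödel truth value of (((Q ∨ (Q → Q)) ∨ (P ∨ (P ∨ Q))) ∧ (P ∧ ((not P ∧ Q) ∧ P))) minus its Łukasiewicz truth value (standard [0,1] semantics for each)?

-0.16

Gödel evaluation:
  (Q → Q): 0.16 ≤ 0.16, so result = 1
  (Q ∨ (Q → Q)) = max(0.16, 1) = 1
  (P ∨ Q) = max(0.84, 0.16) = 0.84
  (P ∨ (P ∨ Q)) = max(0.84, 0.84) = 0.84
  ((Q ∨ (Q → Q)) ∨ (P ∨ (P ∨ Q))) = max(1, 0.84) = 1
  not P: Gödel ¬ of 0.84 = 0 (operand ≠ 0)
  (not P ∧ Q) = min(0, 0.16) = 0
  ((not P ∧ Q) ∧ P) = min(0, 0.84) = 0
  (P ∧ ((not P ∧ Q) ∧ P)) = min(0.84, 0) = 0
  (((Q ∨ (Q → Q)) ∨ (P ∨ (P ∨ Q))) ∧ (P ∧ ((not P ∧ Q) ∧ P))) = min(1, 0) = 0
  Gödel value = 0
Łukasiewicz evaluation:
  (Q → Q): min(1, 1 − 0.16 + 0.16) = 1
  (Q ∨ (Q → Q)) = max(0.16, 1) = 1
  (P ∨ Q) = max(0.84, 0.16) = 0.84
  (P ∨ (P ∨ Q)) = max(0.84, 0.84) = 0.84
  ((Q ∨ (Q → Q)) ∨ (P ∨ (P ∨ Q))) = max(1, 0.84) = 1
  not P: Łukasiewicz ¬ gives 1 − 0.84 = 0.16
  (not P ∧ Q) = min(0.16, 0.16) = 0.16
  ((not P ∧ Q) ∧ P) = min(0.16, 0.84) = 0.16
  (P ∧ ((not P ∧ Q) ∧ P)) = min(0.84, 0.16) = 0.16
  (((Q ∨ (Q → Q)) ∨ (P ∨ (P ∨ Q))) ∧ (P ∧ ((not P ∧ Q) ∧ P))) = min(1, 0.16) = 0.16
  Łukasiewicz value = 0.16
Difference: 0 − 0.16 = -0.16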